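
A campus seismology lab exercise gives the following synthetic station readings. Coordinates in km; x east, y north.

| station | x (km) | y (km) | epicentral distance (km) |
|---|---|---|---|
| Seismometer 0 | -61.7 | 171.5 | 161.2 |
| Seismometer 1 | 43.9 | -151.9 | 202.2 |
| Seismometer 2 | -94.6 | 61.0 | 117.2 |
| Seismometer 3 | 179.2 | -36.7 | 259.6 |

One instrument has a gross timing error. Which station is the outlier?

Seismometer 2

Solve using three stations at a time. Using Seismometer 0, Seismometer 1, Seismometer 3 (subtract circle equations pairwise → linear system) gives (x, y) ≈ (-76.0, 10.9).
Distances from that point to each station vs reported:
  Seismometer 0: calculated 161.2 vs reported 161.2 → residual 0.0 km
  Seismometer 1: calculated 202.2 vs reported 202.2 → residual 0.0 km
  Seismometer 2: calculated 53.4 vs reported 117.2 → residual 63.8 km
  Seismometer 3: calculated 259.6 vs reported 259.6 → residual 0.0 km
Seismometer 0, Seismometer 1, Seismometer 3 are mutually consistent (residuals ≈ 0); Seismometer 2 is off by 63.8 km.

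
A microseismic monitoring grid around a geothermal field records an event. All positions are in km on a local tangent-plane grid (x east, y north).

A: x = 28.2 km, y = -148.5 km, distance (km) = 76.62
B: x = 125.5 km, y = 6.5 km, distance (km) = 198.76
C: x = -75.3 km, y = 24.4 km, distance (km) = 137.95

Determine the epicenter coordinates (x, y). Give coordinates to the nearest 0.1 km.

Circle about each station: (x − 28.2)² + (y + 148.5)² = 76.62²; (x − 125.5)² + (y − 6.5)² = 198.76²; (x + 75.3)² + (y − 24.4)² = 137.95².
Subtracting the A equation from the B and C equations removes the quadratic terms:
194.6 x + 310.0 y = -40689.90
-207.0 x + 345.8 y = -29741.62
Solving the 2×2 system: x ≈ -36.9, y ≈ -108.1 km.
Check against A (with the unrounded x, y): √((x − 28.2)²+(y + 148.5)²) = 76.62 ≈ 76.62 km. ✓

(-36.9, -108.1)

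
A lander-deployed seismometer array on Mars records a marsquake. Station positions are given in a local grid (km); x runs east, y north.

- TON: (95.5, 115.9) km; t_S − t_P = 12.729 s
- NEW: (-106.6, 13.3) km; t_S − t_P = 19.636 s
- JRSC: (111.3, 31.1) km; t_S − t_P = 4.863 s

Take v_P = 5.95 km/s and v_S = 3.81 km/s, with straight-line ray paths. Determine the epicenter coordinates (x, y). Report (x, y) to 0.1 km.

Distance from S−P lag: d = Δt · v_P v_S / (v_P − v_S) = Δt · (5.95·3.81)/(5.95−3.81) ≈ 10.5932·Δt.
So d_TON = 134.84, d_NEW = 208.01, d_JRSC = 51.51 km.
Circle about each station: (x − 95.5)² + (y − 115.9)² = 134.84²; (x + 106.6)² + (y − 13.3)² = 208.01²; (x − 111.3)² + (y − 31.1)² = 51.51².
Subtracting pairs of circle equations eliminates x²+y² and gives linear equations (the radical axes):
-404.2 x − 205.2 y = -36098.94
31.6 x − 169.6 y = 6330.39
Solving the 2×2 system: x ≈ 98.9, y ≈ -18.9 km.

98.9 km east, -18.9 km north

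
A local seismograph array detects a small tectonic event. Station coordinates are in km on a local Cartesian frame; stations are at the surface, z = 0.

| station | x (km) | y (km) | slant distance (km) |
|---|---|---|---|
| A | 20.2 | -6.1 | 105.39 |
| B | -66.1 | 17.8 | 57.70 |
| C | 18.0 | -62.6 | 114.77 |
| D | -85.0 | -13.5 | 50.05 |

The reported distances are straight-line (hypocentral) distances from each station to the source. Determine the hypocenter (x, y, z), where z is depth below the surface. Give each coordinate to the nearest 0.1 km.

x ≈ -73.1 km, y ≈ -12.5 km, depth ≈ 48.6 km

Each station gives a sphere (x−x_i)² + (y−y_i)² + z² = d_i² (stations at z=0).
Subtracting the A sphere from B and C: z² cancels, leaving linear equations in x and y:
-172.6 x + 47.8 y = 12018.56
-4.4 x − 113.0 y = 1732.41
Solving: x ≈ -73.090, y ≈ -12.485 km (keep extra digits for the depth step; rounded: -73.1, -12.5).
Then from the A sphere: z² = 105.39² − (x − 20.2)² − (y + 6.1)² with x = -73.090, y = -12.485, so z ≈ 48.613 ≈ 48.6 km.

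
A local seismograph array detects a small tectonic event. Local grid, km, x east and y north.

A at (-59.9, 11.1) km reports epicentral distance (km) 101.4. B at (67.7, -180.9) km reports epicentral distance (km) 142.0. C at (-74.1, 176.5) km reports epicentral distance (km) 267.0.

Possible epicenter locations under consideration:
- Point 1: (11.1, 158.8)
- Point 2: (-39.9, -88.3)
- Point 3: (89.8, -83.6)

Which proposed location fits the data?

Point 2

For each candidate, compare |candidate − station| to the reported distance:
Point 1: residuals A 62.5, B 202.4, C 180.0 → max 202.4 km
Point 2: residuals A 0.0, B 0.0, C 0.0 → max 0.0 km
Point 3: residuals A 75.7, B 42.2, C 40.4 → max 75.7 km
Only Point 2 has all residuals ≈ 0.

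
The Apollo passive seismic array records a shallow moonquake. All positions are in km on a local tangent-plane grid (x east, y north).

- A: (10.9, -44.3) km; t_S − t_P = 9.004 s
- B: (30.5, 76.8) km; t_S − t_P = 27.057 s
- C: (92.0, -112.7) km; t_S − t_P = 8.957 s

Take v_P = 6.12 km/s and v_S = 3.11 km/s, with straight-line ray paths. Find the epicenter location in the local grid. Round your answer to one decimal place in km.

x ≈ 38.5 km, y ≈ -94.1 km

Distance from S−P lag: d = Δt · v_P v_S / (v_P − v_S) = Δt · (6.12·3.11)/(6.12−3.11) ≈ 6.3233·Δt.
So d_A = 56.94, d_B = 171.09, d_C = 56.64 km.
Circle about each station: (x − 10.9)² + (y + 44.3)² = 56.94²; (x − 30.5)² + (y − 76.8)² = 171.09²; (x − 92.0)² + (y + 112.7)² = 56.64².
Subtracting the A equation from the B and C equations removes the quadratic terms:
39.2 x + 242.2 y = -21282.43
162.2 x − 136.8 y = 19118.06
Solving the 2×2 system: x ≈ 38.5, y ≈ -94.1 km.
Check against A (with the unrounded x, y): √((x − 10.9)²+(y + 44.3)²) = 56.94 ≈ 56.94 km. ✓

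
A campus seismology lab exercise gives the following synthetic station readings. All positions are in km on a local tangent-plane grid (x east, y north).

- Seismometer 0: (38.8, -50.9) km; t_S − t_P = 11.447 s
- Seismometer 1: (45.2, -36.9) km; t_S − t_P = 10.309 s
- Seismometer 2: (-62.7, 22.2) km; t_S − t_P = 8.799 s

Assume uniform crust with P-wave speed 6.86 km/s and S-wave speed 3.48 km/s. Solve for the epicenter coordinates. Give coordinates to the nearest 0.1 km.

(-0.6, 19.7)

Distance from S−P lag: d = Δt · v_P v_S / (v_P − v_S) = Δt · (6.86·3.48)/(6.86−3.48) ≈ 7.0630·Δt.
So d_Seismometer 0 = 80.85, d_Seismometer 1 = 72.81, d_Seismometer 2 = 62.15 km.
Circle about each station: (x − 38.8)² + (y + 50.9)² = 80.85²; (x − 45.2)² + (y + 36.9)² = 72.81²; (x + 62.7)² + (y − 22.2)² = 62.15².
Subtracting the Seismometer 0 equation from the Seismometer 1 and Seismometer 2 equations removes the quadratic terms:
12.8 x + 28.0 y = 543.83
-203.0 x + 146.2 y = 3001.98
Solving the 2×2 system: x ≈ -0.6, y ≈ 19.7 km.
Check against Seismometer 0 (with the unrounded x, y): √((x − 38.8)²+(y + 50.9)²) = 80.85 ≈ 80.85 km. ✓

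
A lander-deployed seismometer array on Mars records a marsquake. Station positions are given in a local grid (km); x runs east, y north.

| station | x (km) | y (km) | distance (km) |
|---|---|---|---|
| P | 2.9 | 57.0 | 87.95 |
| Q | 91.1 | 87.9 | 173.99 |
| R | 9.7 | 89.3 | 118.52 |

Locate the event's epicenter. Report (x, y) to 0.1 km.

(-51.0, -12.5)

Circle about each station: (x − 2.9)² + (y − 57.0)² = 87.95²; (x − 91.1)² + (y − 87.9)² = 173.99²; (x − 9.7)² + (y − 89.3)² = 118.52².
Subtracting pairs of circle equations eliminates x²+y² and gives linear equations (the radical axes):
176.4 x + 61.8 y = -9769.11
13.6 x + 64.6 y = -1500.62
Solving the 2×2 system: x ≈ -51.0, y ≈ -12.5 km.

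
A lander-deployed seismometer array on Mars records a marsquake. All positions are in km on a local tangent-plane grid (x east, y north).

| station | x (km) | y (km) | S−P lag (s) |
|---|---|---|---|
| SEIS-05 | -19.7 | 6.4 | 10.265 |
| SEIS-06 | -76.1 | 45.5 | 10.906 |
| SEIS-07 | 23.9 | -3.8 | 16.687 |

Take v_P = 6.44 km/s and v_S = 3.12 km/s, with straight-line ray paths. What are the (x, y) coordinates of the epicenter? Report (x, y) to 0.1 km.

Distance from S−P lag: d = Δt · v_P v_S / (v_P − v_S) = Δt · (6.44·3.12)/(6.44−3.12) ≈ 6.0520·Δt.
So d_SEIS-05 = 62.12, d_SEIS-06 = 66.00, d_SEIS-07 = 100.99 km.
Circle about each station: (x + 19.7)² + (y − 6.4)² = 62.12²; (x + 76.1)² + (y − 45.5)² = 66.00²; (x − 23.9)² + (y + 3.8)² = 100.99².
Subtracting the SEIS-05 equation from the SEIS-06 and SEIS-07 equations removes the quadratic terms:
-112.8 x + 78.2 y = 6935.30
87.2 x − 20.4 y = -6183.49
Solving the 2×2 system: x ≈ -75.7, y ≈ -20.5 km.

(-75.7, -20.5)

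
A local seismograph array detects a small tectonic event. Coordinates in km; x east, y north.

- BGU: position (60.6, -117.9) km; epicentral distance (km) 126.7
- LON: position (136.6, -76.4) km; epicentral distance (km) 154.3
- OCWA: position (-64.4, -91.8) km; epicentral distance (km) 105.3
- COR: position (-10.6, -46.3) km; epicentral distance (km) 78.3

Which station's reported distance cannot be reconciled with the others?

COR

Solve using three stations at a time. Using BGU, LON, OCWA (subtract circle equations pairwise → linear system) gives (x, y) ≈ (-1.4, -7.4).
Distances from that point to each station vs reported:
  BGU: calculated 126.7 vs reported 126.7 → residual 0.0 km
  LON: calculated 154.3 vs reported 154.3 → residual 0.0 km
  OCWA: calculated 105.3 vs reported 105.3 → residual 0.0 km
  COR: calculated 39.9 vs reported 78.3 → residual 38.4 km
BGU, LON, OCWA are mutually consistent (residuals ≈ 0); COR is off by 38.4 km.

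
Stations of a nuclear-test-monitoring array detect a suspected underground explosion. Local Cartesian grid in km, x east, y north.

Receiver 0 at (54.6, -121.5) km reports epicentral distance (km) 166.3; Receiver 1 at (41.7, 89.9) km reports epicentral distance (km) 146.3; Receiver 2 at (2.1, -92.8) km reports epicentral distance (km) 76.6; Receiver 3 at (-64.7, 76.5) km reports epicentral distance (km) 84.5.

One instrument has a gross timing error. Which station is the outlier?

Solve using three stations at a time. Using Receiver 0, Receiver 1, Receiver 3 (subtract circle equations pairwise → linear system) gives (x, y) ≈ (-67.0, -8.0).
Distances from that point to each station vs reported:
  Receiver 0: calculated 166.3 vs reported 166.3 → residual 0.0 km
  Receiver 1: calculated 146.3 vs reported 146.3 → residual 0.0 km
  Receiver 2: calculated 109.4 vs reported 76.6 → residual 32.8 km
  Receiver 3: calculated 84.6 vs reported 84.5 → residual 0.1 km
Receiver 0, Receiver 1, Receiver 3 are mutually consistent (residuals ≈ 0); Receiver 2 is off by 32.8 km.

Receiver 2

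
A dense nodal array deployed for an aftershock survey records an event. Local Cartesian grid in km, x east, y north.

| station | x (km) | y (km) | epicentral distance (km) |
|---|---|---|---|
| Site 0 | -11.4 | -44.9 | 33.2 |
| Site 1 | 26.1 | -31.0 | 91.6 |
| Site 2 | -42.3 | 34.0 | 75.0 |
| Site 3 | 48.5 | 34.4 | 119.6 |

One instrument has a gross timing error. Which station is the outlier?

Site 1

Solve using three stations at a time. Using Site 0, Site 2, Site 3 (subtract circle equations pairwise → linear system) gives (x, y) ≈ (-44.4, -41.0).
Distances from that point to each station vs reported:
  Site 0: calculated 33.2 vs reported 33.2 → residual 0.0 km
  Site 1: calculated 71.2 vs reported 91.6 → residual 20.4 km
  Site 2: calculated 75.0 vs reported 75.0 → residual 0.0 km
  Site 3: calculated 119.6 vs reported 119.6 → residual 0.0 km
Site 0, Site 2, Site 3 are mutually consistent (residuals ≈ 0); Site 1 is off by 20.4 km.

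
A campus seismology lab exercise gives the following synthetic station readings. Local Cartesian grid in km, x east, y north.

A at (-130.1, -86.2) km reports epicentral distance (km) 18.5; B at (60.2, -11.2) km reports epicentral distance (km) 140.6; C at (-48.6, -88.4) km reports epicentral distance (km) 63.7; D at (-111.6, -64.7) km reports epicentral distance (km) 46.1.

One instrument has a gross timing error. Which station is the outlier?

A

Solve using three stations at a time. Using B, C, D (subtract circle equations pairwise → linear system) gives (x, y) ≈ (-78.8, -32.3).
Distances from that point to each station vs reported:
  A: calculated 74.4 vs reported 18.5 → residual 55.9 km
  B: calculated 140.6 vs reported 140.6 → residual 0.0 km
  C: calculated 63.7 vs reported 63.7 → residual 0.0 km
  D: calculated 46.1 vs reported 46.1 → residual 0.0 km
B, C, D are mutually consistent (residuals ≈ 0); A is off by 55.9 km.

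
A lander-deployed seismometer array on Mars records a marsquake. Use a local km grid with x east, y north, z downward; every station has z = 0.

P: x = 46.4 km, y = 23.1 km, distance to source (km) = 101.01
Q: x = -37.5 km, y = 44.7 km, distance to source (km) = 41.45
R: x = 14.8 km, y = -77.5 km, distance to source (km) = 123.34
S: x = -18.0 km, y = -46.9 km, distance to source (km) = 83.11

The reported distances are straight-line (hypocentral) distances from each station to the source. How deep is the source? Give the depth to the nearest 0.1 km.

Each station gives a sphere (x−x_i)² + (y−y_i)² + z² = d_i² (stations at z=0).
Subtracting the P sphere from Q and R: z² cancels, leaving linear equations in x and y:
-167.8 x + 43.2 y = 9202.69
-63.2 x − 201.2 y = -1471.02
Solving: x ≈ -48.998, y ≈ 22.702 km (keep extra digits for the depth step; rounded: -49.0, 22.7).
Then from the P sphere: z² = 101.01² − (x − 46.4)² − (y − 23.1)² with x = -48.998, y = 22.702, so z ≈ 33.198 ≈ 33.2 km.
Check against S (with the unrounded solution): distance 83.11 ≈ 83.11 km. ✓

depth ≈ 33.2 km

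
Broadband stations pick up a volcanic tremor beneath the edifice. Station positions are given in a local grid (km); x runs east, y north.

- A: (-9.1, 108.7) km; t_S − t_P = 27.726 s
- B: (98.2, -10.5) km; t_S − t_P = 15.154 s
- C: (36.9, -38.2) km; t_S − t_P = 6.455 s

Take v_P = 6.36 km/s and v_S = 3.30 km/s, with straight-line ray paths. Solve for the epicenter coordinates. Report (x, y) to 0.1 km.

x ≈ 20.2 km, y ≈ -79.2 km

Distance from S−P lag: d = Δt · v_P v_S / (v_P − v_S) = Δt · (6.36·3.30)/(6.36−3.30) ≈ 6.8588·Δt.
So d_A = 190.17, d_B = 103.94, d_C = 44.27 km.
Circle about each station: (x + 9.1)² + (y − 108.7)² = 190.17²; (x − 98.2)² + (y + 10.5)² = 103.94²; (x − 36.9)² + (y + 38.2)² = 44.27².
Subtracting the A equation from the B and C equations removes the quadratic terms:
214.6 x − 238.4 y = 23216.10
92.0 x − 293.8 y = 25127.15
Solving the 2×2 system: x ≈ 20.2, y ≈ -79.2 km.
Check against A (with the unrounded x, y): √((x + 9.1)²+(y − 108.7)²) = 190.17 ≈ 190.17 km. ✓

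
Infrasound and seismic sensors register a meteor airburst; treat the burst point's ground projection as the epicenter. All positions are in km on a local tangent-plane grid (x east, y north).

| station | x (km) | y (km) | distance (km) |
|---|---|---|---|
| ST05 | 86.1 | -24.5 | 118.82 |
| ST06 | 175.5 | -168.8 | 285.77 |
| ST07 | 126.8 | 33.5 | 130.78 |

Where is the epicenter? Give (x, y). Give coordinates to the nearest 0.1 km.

Circle about each station: (x − 86.1)² + (y + 24.5)² = 118.82²; (x − 175.5)² + (y + 168.8)² = 285.77²; (x − 126.8)² + (y − 33.5)² = 130.78².
Subtracting the ST05 equation from the ST06 and ST07 equations removes the quadratic terms:
178.8 x − 288.6 y = -16266.07
81.4 x + 116.0 y = 6201.81
Solving the 2×2 system: x ≈ -2.2, y ≈ 55.0 km.

(-2.2, 55.0)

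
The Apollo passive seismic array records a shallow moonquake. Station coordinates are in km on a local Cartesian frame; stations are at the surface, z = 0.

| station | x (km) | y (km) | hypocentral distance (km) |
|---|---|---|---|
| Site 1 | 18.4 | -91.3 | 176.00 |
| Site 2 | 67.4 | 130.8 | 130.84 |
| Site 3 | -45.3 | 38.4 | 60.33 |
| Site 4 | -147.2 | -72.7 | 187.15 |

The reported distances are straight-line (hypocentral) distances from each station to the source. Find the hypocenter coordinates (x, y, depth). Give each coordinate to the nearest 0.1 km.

Each station gives a sphere (x−x_i)² + (y−y_i)² + z² = d_i² (stations at z=0).
Subtracting the Site 1 sphere from Site 2 and Site 3: z² cancels, leaving linear equations in x and y:
98.0 x + 444.2 y = 26834.04
-127.4 x + 259.4 y = 22188.69
Solving: x ≈ -35.305, y ≈ 68.199 km (keep extra digits for the depth step; rounded: -35.3, 68.2).
Then from the Site 1 sphere: z² = 176.00² − (x − 18.4)² − (y + 91.3)² with x = -35.305, y = 68.199, so z ≈ 51.496 ≈ 51.5 km.

(-35.3, 68.2, 51.5)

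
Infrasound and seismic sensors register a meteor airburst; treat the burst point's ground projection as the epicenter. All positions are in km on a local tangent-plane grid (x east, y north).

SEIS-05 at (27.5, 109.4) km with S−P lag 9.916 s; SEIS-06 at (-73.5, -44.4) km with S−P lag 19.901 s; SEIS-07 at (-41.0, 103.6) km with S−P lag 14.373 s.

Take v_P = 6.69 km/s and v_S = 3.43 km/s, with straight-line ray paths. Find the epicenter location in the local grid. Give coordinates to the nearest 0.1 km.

Distance from S−P lag: d = Δt · v_P v_S / (v_P − v_S) = Δt · (6.69·3.43)/(6.69−3.43) ≈ 7.0389·Δt.
So d_SEIS-05 = 69.80, d_SEIS-06 = 140.08, d_SEIS-07 = 101.17 km.
Circle about each station: (x − 27.5)² + (y − 109.4)² = 69.80²; (x + 73.5)² + (y + 44.4)² = 140.08²; (x + 41.0)² + (y − 103.6)² = 101.17².
Subtracting pairs of circle equations eliminates x²+y² and gives linear equations (the radical axes):
-202.0 x − 307.6 y = -20101.37
-137.0 x − 11.6 y = -5673.98
Solving the 2×2 system: x ≈ 38.0, y ≈ 40.4 km.
Check against SEIS-05 (with the unrounded x, y): √((x − 27.5)²+(y − 109.4)²) = 69.80 ≈ 69.80 km. ✓

x ≈ 38.0 km, y ≈ 40.4 km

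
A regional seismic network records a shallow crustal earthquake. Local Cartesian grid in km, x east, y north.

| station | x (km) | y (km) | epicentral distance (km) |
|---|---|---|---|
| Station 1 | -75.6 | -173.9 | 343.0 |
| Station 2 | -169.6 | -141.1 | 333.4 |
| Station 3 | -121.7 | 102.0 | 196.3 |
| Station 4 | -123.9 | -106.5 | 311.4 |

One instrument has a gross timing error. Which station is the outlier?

Solve using three stations at a time. Using Station 1, Station 3, Station 4 (subtract circle equations pairwise → linear system) gives (x, y) ≈ (71.4, 135.8).
Distances from that point to each station vs reported:
  Station 1: calculated 342.8 vs reported 343.0 → residual 0.2 km
  Station 2: calculated 367.1 vs reported 333.4 → residual 33.7 km
  Station 3: calculated 196.0 vs reported 196.3 → residual 0.3 km
  Station 4: calculated 311.2 vs reported 311.4 → residual 0.2 km
Station 1, Station 3, Station 4 are mutually consistent (residuals ≈ 0); Station 2 is off by 33.7 km.

Station 2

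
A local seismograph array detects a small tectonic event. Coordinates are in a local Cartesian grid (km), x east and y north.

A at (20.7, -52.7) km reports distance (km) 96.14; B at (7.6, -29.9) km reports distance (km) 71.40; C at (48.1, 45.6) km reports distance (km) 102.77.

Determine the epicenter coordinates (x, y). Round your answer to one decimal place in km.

x ≈ -49.4 km, y ≈ 13.1 km

Circle about each station: (x − 20.7)² + (y + 52.7)² = 96.14²; (x − 7.6)² + (y + 29.9)² = 71.40²; (x − 48.1)² + (y − 45.6)² = 102.77².
Subtracting the A equation from the B and C equations removes the quadratic terms:
-26.2 x + 45.6 y = 1890.93
54.8 x + 196.6 y = -131.58
Solving the 2×2 system: x ≈ -49.4, y ≈ 13.1 km.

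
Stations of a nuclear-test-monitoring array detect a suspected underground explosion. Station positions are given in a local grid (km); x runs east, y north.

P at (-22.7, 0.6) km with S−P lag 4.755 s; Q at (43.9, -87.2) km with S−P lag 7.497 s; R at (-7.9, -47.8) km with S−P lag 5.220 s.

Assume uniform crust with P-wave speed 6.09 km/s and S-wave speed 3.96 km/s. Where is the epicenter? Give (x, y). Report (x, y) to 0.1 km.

(31.0, -3.3)

Distance from S−P lag: d = Δt · v_P v_S / (v_P − v_S) = Δt · (6.09·3.96)/(6.09−3.96) ≈ 11.3223·Δt.
So d_P = 53.84, d_Q = 84.88, d_R = 59.10 km.
Circle about each station: (x + 22.7)² + (y − 0.6)² = 53.84²; (x − 43.9)² + (y + 87.2)² = 84.88²; (x + 7.9)² + (y + 47.8)² = 59.10².
Subtracting pairs of circle equations eliminates x²+y² and gives linear equations (the radical axes):
133.2 x − 175.6 y = 4709.53
29.6 x − 96.8 y = 1237.54
Solving the 2×2 system: x ≈ 31.0, y ≈ -3.3 km.
Check against P (with the unrounded x, y): √((x + 22.7)²+(y − 0.6)²) = 53.84 ≈ 53.84 km. ✓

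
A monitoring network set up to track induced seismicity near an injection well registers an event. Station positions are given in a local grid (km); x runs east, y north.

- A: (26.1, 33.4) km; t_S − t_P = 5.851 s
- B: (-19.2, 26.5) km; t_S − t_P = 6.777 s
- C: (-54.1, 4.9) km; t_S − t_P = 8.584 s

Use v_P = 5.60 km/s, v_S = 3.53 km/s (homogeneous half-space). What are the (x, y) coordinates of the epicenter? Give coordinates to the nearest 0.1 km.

x ≈ 23.2 km, y ≈ -22.4 km

Distance from S−P lag: d = Δt · v_P v_S / (v_P − v_S) = Δt · (5.60·3.53)/(5.60−3.53) ≈ 9.5498·Δt.
So d_A = 55.88, d_B = 64.72, d_C = 81.98 km.
Circle about each station: (x − 26.1)² + (y − 33.4)² = 55.88²; (x + 19.2)² + (y − 26.5)² = 64.72²; (x + 54.1)² + (y − 4.9)² = 81.98².
Subtracting pairs of circle equations eliminates x²+y² and gives linear equations (the radical axes):
-90.6 x − 13.8 y = -1791.98
-160.4 x − 57.0 y = -2444.10
Solving the 2×2 system: x ≈ 23.2, y ≈ -22.4 km.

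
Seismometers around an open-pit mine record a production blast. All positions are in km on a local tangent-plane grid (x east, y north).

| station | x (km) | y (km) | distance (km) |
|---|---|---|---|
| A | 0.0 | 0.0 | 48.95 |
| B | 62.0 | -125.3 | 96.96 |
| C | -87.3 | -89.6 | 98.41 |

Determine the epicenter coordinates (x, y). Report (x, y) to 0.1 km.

2.3 km east, -48.9 km north

Circle about each station: x² + y² = 48.95²; (x − 62.0)² + (y + 125.3)² = 96.96²; (x + 87.3)² + (y + 89.6)² = 98.41².
Subtracting the A equation from the B and C equations removes the quadratic terms:
124.0 x − 250.6 y = 12538.95
-174.6 x − 179.2 y = 8361.02
Solving the 2×2 system: x ≈ 2.3, y ≈ -48.9 km.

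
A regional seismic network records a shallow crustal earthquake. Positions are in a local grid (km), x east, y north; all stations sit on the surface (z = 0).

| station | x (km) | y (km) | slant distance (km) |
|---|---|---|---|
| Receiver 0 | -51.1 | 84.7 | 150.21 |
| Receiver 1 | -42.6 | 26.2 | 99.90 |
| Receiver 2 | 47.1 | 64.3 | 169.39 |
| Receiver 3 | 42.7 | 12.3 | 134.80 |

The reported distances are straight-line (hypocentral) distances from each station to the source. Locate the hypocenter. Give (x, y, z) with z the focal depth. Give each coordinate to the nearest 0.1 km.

(-59.9, -54.0, 57.0)

Each station gives a sphere (x−x_i)² + (y−y_i)² + z² = d_i² (stations at z=0).
Subtracting the Receiver 0 sphere from Receiver 1 and Receiver 2: z² cancels, leaving linear equations in x and y:
17.0 x − 117.0 y = 5298.93
196.4 x − 40.8 y = -9562.33
Solving: x ≈ -59.905, y ≈ -53.994 km (keep extra digits for the depth step; rounded: -59.9, -54.0).
Then from the Receiver 0 sphere: z² = 150.21² − (x + 51.1)² − (y − 84.7)² with x = -59.905, y = -53.994, so z ≈ 57.004 ≈ 57.0 km.
Check against Receiver 3 (with the unrounded solution): distance 134.80 ≈ 134.80 km. ✓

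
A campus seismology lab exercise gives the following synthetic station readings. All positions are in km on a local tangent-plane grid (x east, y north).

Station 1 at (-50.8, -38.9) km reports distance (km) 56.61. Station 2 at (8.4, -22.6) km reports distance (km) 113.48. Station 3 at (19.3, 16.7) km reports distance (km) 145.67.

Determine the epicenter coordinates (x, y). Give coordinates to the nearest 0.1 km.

Circle about each station: (x + 50.8)² + (y + 38.9)² = 56.61²; (x − 8.4)² + (y + 22.6)² = 113.48²; (x − 19.3)² + (y − 16.7)² = 145.67².
Subtracting the Station 1 equation from the Station 2 and Station 3 equations removes the quadratic terms:
118.4 x + 32.6 y = -13185.55
140.2 x + 111.2 y = -21457.53
Solving the 2×2 system: x ≈ -89.2, y ≈ -80.5 km.
Check against Station 1 (with the unrounded x, y): √((x + 50.8)²+(y + 38.9)²) = 56.61 ≈ 56.61 km. ✓

(-89.2, -80.5)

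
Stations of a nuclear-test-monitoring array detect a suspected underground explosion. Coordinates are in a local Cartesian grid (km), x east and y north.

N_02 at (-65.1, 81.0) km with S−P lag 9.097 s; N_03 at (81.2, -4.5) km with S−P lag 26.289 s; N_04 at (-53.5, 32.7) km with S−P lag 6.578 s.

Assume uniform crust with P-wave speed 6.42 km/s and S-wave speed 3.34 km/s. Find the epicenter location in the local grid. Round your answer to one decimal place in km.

Distance from S−P lag: d = Δt · v_P v_S / (v_P − v_S) = Δt · (6.42·3.34)/(6.42−3.34) ≈ 6.9619·Δt.
So d_N_02 = 63.33, d_N_03 = 183.02, d_N_04 = 45.80 km.
Circle about each station: (x + 65.1)² + (y − 81.0)² = 63.33²; (x − 81.2)² + (y + 4.5)² = 183.02²; (x + 53.5)² + (y − 32.7)² = 45.80².
Subtracting the N_02 equation from the N_03 and N_04 equations removes the quadratic terms:
292.6 x − 171.0 y = -33670.95
23.2 x − 96.6 y = -4954.42
Solving the 2×2 system: x ≈ -99.0, y ≈ 27.5 km.

x ≈ -99.0 km, y ≈ 27.5 km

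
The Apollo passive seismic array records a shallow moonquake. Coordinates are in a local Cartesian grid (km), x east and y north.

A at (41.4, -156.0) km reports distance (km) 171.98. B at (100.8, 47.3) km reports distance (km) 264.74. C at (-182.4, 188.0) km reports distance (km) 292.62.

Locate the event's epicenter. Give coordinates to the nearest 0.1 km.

Circle about each station: (x − 41.4)² + (y + 156.0)² = 171.98²; (x − 100.8)² + (y − 47.3)² = 264.74²; (x + 182.4)² + (y − 188.0)² = 292.62².
Subtracting pairs of circle equations eliminates x²+y² and gives linear equations (the radical axes):
118.8 x + 406.6 y = -54162.18
-447.6 x + 688.0 y = -13485.54
Solving the 2×2 system: x ≈ -120.5, y ≈ -98.0 km.
Check against A (with the unrounded x, y): √((x − 41.4)²+(y + 156.0)²) = 171.98 ≈ 171.98 km. ✓

(-120.5, -98.0)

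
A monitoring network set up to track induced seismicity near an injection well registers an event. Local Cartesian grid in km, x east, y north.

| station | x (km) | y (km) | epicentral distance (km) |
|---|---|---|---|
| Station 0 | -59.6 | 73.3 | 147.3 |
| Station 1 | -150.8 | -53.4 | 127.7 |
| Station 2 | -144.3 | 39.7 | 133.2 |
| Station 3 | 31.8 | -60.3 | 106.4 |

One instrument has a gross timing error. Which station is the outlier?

Station 1

Solve using three stations at a time. Using Station 0, Station 2, Station 3 (subtract circle equations pairwise → linear system) gives (x, y) ≈ (-73.8, -73.3).
Distances from that point to each station vs reported:
  Station 0: calculated 147.3 vs reported 147.3 → residual 0.0 km
  Station 1: calculated 79.5 vs reported 127.7 → residual 48.2 km
  Station 2: calculated 133.2 vs reported 133.2 → residual 0.0 km
  Station 3: calculated 106.4 vs reported 106.4 → residual 0.0 km
Station 0, Station 2, Station 3 are mutually consistent (residuals ≈ 0); Station 1 is off by 48.2 km.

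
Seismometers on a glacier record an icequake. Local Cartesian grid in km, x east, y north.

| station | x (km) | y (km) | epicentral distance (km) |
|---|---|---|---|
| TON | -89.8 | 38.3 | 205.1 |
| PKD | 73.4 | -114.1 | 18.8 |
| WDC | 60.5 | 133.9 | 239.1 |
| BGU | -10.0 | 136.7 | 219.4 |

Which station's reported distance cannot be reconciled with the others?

BGU

Solve using three stations at a time. Using TON, PKD, WDC (subtract circle equations pairwise → linear system) gives (x, y) ≈ (56.8, -105.2).
Distances from that point to each station vs reported:
  TON: calculated 205.1 vs reported 205.1 → residual 0.0 km
  PKD: calculated 18.9 vs reported 18.8 → residual 0.1 km
  WDC: calculated 239.1 vs reported 239.1 → residual 0.0 km
  BGU: calculated 250.9 vs reported 219.4 → residual 31.5 km
TON, PKD, WDC are mutually consistent (residuals ≈ 0); BGU is off by 31.5 km.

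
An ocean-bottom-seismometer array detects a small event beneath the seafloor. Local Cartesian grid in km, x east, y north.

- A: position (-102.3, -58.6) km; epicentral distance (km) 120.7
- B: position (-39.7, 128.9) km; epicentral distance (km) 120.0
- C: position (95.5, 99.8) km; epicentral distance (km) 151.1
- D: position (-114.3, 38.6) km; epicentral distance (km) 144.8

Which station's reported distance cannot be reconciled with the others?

B

Solve using three stations at a time. Using A, C, D (subtract circle equations pairwise → linear system) gives (x, y) ≈ (14.4, -27.8).
Distances from that point to each station vs reported:
  A: calculated 120.7 vs reported 120.7 → residual 0.0 km
  B: calculated 165.8 vs reported 120.0 → residual 45.8 km
  C: calculated 151.1 vs reported 151.1 → residual 0.0 km
  D: calculated 144.8 vs reported 144.8 → residual 0.0 km
A, C, D are mutually consistent (residuals ≈ 0); B is off by 45.8 km.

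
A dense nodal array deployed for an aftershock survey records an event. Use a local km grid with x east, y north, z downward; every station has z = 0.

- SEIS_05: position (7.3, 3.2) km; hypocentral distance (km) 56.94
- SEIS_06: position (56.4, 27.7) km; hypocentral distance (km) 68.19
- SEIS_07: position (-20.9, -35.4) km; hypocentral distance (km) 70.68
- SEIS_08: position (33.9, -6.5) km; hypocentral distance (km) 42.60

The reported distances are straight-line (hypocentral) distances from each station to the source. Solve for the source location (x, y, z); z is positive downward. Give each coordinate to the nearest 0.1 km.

Each station gives a sphere (x−x_i)² + (y−y_i)² + z² = d_i² (stations at z=0).
Subtracting the SEIS_05 sphere from SEIS_06 and SEIS_07: z² cancels, leaving linear equations in x and y:
98.2 x + 49.0 y = 2477.01
-56.4 x − 77.2 y = -127.06
Solving: x ≈ 38.402, y ≈ -26.409 km (keep extra digits for the depth step; rounded: 38.4, -26.4).
Then from the SEIS_05 sphere: z² = 56.94² − (x − 7.3)² − (y − 3.2)² with x = 38.402, y = -26.409, so z ≈ 37.392 ≈ 37.4 km.

x ≈ 38.4 km, y ≈ -26.4 km, depth ≈ 37.4 km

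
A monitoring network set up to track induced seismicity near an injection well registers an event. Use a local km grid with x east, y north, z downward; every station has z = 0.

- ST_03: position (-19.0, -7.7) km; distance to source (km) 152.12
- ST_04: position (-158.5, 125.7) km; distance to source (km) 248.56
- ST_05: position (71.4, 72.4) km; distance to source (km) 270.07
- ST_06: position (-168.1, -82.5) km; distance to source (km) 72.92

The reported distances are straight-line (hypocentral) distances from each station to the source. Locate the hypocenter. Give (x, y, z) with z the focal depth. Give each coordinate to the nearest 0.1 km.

x ≈ -117.7 km, y ≈ -116.1 km, depth ≈ 40.6 km

Each station gives a sphere (x−x_i)² + (y−y_i)² + z² = d_i² (stations at z=0).
Subtracting the ST_03 sphere from ST_04 and ST_05: z² cancels, leaving linear equations in x and y:
-279.0 x + 266.8 y = 1860.87
180.8 x + 160.2 y = -39877.88
Solving: x ≈ -117.692, y ≈ -116.099 km (keep extra digits for the depth step; rounded: -117.7, -116.1).
Then from the ST_03 sphere: z² = 152.12² − (x + 19.0)² − (y + 7.7)² with x = -117.692, y = -116.099, so z ≈ 40.621 ≈ 40.6 km.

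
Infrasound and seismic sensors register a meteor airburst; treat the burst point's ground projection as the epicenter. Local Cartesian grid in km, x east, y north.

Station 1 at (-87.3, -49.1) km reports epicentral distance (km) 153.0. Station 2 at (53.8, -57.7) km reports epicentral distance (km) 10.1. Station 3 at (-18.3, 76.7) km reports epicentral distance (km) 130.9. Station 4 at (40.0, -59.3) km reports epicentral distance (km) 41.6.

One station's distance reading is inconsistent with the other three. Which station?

Station 2

Solve using three stations at a time. Using Station 1, Station 3, Station 4 (subtract circle equations pairwise → linear system) gives (x, y) ≈ (63.8, -25.2).
Distances from that point to each station vs reported:
  Station 1: calculated 153.0 vs reported 153.0 → residual 0.0 km
  Station 2: calculated 34.0 vs reported 10.1 → residual 23.9 km
  Station 3: calculated 130.9 vs reported 130.9 → residual 0.0 km
  Station 4: calculated 41.6 vs reported 41.6 → residual 0.0 km
Station 1, Station 3, Station 4 are mutually consistent (residuals ≈ 0); Station 2 is off by 23.9 km.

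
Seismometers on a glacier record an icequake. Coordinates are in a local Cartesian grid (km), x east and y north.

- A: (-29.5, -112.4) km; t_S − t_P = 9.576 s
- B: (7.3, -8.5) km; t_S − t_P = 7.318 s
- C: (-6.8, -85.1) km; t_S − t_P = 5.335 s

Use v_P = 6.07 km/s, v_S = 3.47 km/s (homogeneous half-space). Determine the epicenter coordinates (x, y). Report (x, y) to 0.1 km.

30.4 km east, -63.1 km north

Distance from S−P lag: d = Δt · v_P v_S / (v_P − v_S) = Δt · (6.07·3.47)/(6.07−3.47) ≈ 8.1011·Δt.
So d_A = 77.58, d_B = 59.28, d_C = 43.22 km.
Circle about each station: (x + 29.5)² + (y + 112.4)² = 77.58²; (x − 7.3)² + (y + 8.5)² = 59.28²; (x + 6.8)² + (y + 85.1)² = 43.22².
Subtracting pairs of circle equations eliminates x²+y² and gives linear equations (the radical axes):
73.6 x + 207.8 y = -10873.93
45.4 x + 54.6 y = -2065.07
Solving the 2×2 system: x ≈ 30.4, y ≈ -63.1 km.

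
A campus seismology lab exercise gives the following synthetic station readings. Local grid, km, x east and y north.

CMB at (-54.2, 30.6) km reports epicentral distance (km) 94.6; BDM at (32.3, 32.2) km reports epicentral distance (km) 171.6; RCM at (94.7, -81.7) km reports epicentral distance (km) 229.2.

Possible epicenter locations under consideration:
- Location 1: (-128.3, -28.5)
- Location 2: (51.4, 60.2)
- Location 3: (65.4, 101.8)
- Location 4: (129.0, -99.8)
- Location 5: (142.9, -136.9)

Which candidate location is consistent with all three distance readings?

For each candidate, compare |candidate − station| to the reported distance:
Location 1: residuals CMB 0.2, BDM 0.1, RCM 0.1 → max 0.2 km
Location 2: residuals CMB 15.1, BDM 137.7, RCM 80.8 → max 137.7 km
Location 3: residuals CMB 44.6, BDM 94.5, RCM 43.4 → max 94.5 km
Location 4: residuals CMB 130.3, BDM 8.0, RCM 190.4 → max 190.4 km
Location 5: residuals CMB 164.1, BDM 30.5, RCM 155.9 → max 164.1 km
Only Location 1 has all residuals ≈ 0.

Location 1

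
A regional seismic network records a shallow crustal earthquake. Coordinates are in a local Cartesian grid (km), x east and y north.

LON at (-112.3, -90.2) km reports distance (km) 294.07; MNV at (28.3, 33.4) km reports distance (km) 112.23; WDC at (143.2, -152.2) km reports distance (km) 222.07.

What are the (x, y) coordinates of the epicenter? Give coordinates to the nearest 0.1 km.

Circle about each station: (x + 112.3)² + (y + 90.2)² = 294.07²; (x − 28.3)² + (y − 33.4)² = 112.23²; (x − 143.2)² + (y + 152.2)² = 222.07².
Subtracting the LON equation from the MNV and WDC equations removes the quadratic terms:
281.2 x + 247.2 y = 55050.71
511.0 x − 124.0 y = 60085.83
Solving the 2×2 system: x ≈ 134.5, y ≈ 69.7 km.

(134.5, 69.7)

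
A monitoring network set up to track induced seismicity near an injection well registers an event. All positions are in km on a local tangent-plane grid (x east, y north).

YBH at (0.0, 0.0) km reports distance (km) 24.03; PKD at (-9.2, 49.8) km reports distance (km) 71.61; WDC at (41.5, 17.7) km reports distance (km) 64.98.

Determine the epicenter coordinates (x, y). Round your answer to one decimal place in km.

x ≈ -10.1 km, y ≈ -21.8 km

Circle about each station: x² + y² = 24.03²; (x + 9.2)² + (y − 49.8)² = 71.61²; (x − 41.5)² + (y − 17.7)² = 64.98².
Subtracting pairs of circle equations eliminates x²+y² and gives linear equations (the radical axes):
-18.4 x + 99.6 y = -1985.87
83.0 x + 35.4 y = -1609.42
Solving the 2×2 system: x ≈ -10.1, y ≈ -21.8 km.
Check against YBH (with the unrounded x, y): √(x²+y²) = 24.03 ≈ 24.03 km. ✓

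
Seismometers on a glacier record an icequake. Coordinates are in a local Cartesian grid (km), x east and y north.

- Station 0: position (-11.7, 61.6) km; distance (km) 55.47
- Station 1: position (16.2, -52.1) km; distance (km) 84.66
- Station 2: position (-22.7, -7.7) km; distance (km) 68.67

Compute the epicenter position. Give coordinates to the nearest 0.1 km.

Circle about each station: (x + 11.7)² + (y − 61.6)² = 55.47²; (x − 16.2)² + (y + 52.1)² = 84.66²; (x + 22.7)² + (y + 7.7)² = 68.67².
Subtracting the Station 0 equation from the Station 1 and Station 2 equations removes the quadratic terms:
55.8 x − 227.4 y = -5044.99
-22.0 x − 138.6 y = -4995.52
Solving the 2×2 system: x ≈ 34.3, y ≈ 30.6 km.

34.3 km east, 30.6 km north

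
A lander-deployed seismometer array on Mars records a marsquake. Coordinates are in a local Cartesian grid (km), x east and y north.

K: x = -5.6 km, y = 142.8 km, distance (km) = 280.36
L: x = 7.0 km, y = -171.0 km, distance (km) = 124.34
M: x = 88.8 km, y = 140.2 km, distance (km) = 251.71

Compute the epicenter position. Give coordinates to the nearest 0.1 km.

(115.4, -110.1)

Circle about each station: (x + 5.6)² + (y − 142.8)² = 280.36²; (x − 7.0)² + (y + 171.0)² = 124.34²; (x − 88.8)² + (y − 140.2)² = 251.71².
Subtracting pairs of circle equations eliminates x²+y² and gives linear equations (the radical axes):
25.2 x − 627.6 y = 72008.09
188.8 x − 5.2 y = 22362.09
Solving the 2×2 system: x ≈ 115.4, y ≈ -110.1 km.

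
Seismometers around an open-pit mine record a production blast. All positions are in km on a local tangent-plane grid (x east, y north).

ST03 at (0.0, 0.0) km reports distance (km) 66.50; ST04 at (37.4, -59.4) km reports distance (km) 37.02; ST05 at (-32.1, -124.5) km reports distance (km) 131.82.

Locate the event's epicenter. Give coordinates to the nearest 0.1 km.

(59.5, -29.7)

Circle about each station: x² + y² = 66.50²; (x − 37.4)² + (y + 59.4)² = 37.02²; (x + 32.1)² + (y + 124.5)² = 131.82².
Subtracting the ST03 equation from the ST04 and ST05 equations removes the quadratic terms:
74.8 x − 118.8 y = 7978.89
-64.2 x − 249.0 y = 3576.40
Solving the 2×2 system: x ≈ 59.5, y ≈ -29.7 km.
Check against ST03 (with the unrounded x, y): √(x²+y²) = 66.50 ≈ 66.50 km. ✓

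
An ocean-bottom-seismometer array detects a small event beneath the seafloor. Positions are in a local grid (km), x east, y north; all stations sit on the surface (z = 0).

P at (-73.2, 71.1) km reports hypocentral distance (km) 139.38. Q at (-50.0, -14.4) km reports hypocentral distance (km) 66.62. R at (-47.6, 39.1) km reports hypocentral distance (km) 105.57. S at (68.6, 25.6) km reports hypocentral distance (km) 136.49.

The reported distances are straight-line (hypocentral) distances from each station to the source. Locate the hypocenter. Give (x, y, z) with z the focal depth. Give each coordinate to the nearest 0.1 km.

x ≈ -31.4 km, y ≈ -51.1 km, depth ≈ 52.4 km

Each station gives a sphere (x−x_i)² + (y−y_i)² + z² = d_i² (stations at z=0).
Subtracting the P sphere from Q and R: z² cancels, leaving linear equations in x and y:
46.4 x − 171.0 y = 7282.47
51.2 x − 64.0 y = 1662.88
Solving: x ≈ -31.410, y ≈ -51.110 km (keep extra digits for the depth step; rounded: -31.4, -51.1).
Then from the P sphere: z² = 139.38² − (x + 73.2)² − (y − 71.1)² with x = -31.410, y = -51.110, so z ≈ 52.394 ≈ 52.4 km.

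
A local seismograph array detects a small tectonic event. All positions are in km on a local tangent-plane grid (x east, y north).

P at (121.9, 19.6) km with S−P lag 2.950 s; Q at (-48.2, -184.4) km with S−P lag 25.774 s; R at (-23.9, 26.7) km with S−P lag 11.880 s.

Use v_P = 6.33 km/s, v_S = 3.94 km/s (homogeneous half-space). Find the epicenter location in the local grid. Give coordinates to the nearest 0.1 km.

Distance from S−P lag: d = Δt · v_P v_S / (v_P − v_S) = Δt · (6.33·3.94)/(6.33−3.94) ≈ 10.4352·Δt.
So d_P = 30.78, d_Q = 268.96, d_R = 123.97 km.
Circle about each station: (x − 121.9)² + (y − 19.6)² = 30.78²; (x + 48.2)² + (y + 184.4)² = 268.96²; (x + 23.9)² + (y − 26.7)² = 123.97².
Subtracting pairs of circle equations eliminates x²+y² and gives linear equations (the radical axes):
-340.2 x − 408.0 y = -50309.24
-291.6 x + 14.2 y = -28380.82
Solving the 2×2 system: x ≈ 99.3, y ≈ 40.5 km.

(99.3, 40.5)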